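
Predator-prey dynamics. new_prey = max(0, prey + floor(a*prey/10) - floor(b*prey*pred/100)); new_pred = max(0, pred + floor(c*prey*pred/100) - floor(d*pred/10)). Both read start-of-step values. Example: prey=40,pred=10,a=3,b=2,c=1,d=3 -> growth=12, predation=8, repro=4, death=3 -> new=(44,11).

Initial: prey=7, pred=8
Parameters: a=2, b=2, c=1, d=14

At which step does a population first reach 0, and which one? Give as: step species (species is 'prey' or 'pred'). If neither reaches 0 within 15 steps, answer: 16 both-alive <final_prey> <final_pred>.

Answer: 1 pred

Derivation:
Step 1: prey: 7+1-1=7; pred: 8+0-11=0
First extinction: pred at step 1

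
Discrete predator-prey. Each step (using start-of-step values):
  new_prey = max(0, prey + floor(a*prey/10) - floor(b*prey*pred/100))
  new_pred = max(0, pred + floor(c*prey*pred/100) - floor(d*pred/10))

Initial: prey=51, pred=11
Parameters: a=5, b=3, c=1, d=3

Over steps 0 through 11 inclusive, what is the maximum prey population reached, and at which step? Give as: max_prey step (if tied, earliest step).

Answer: 67 2

Derivation:
Step 1: prey: 51+25-16=60; pred: 11+5-3=13
Step 2: prey: 60+30-23=67; pred: 13+7-3=17
Step 3: prey: 67+33-34=66; pred: 17+11-5=23
Step 4: prey: 66+33-45=54; pred: 23+15-6=32
Step 5: prey: 54+27-51=30; pred: 32+17-9=40
Step 6: prey: 30+15-36=9; pred: 40+12-12=40
Step 7: prey: 9+4-10=3; pred: 40+3-12=31
Step 8: prey: 3+1-2=2; pred: 31+0-9=22
Step 9: prey: 2+1-1=2; pred: 22+0-6=16
Step 10: prey: 2+1-0=3; pred: 16+0-4=12
Step 11: prey: 3+1-1=3; pred: 12+0-3=9
Max prey = 67 at step 2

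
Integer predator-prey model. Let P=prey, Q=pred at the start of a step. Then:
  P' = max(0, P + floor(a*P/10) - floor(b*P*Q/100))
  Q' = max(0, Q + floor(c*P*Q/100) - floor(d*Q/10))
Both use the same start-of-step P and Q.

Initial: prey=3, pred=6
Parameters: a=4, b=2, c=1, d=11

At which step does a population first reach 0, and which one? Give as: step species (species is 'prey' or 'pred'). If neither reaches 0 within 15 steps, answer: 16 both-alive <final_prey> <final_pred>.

Step 1: prey: 3+1-0=4; pred: 6+0-6=0
First extinction: pred at step 1

Answer: 1 pred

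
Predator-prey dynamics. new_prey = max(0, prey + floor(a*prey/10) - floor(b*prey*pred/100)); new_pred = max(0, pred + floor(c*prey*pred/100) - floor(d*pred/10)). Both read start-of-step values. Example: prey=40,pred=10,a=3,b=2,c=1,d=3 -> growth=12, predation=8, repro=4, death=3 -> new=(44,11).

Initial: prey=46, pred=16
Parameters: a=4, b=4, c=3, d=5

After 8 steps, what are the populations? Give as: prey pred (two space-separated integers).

Step 1: prey: 46+18-29=35; pred: 16+22-8=30
Step 2: prey: 35+14-42=7; pred: 30+31-15=46
Step 3: prey: 7+2-12=0; pred: 46+9-23=32
Step 4: prey: 0+0-0=0; pred: 32+0-16=16
Step 5: prey: 0+0-0=0; pred: 16+0-8=8
Step 6: prey: 0+0-0=0; pred: 8+0-4=4
Step 7: prey: 0+0-0=0; pred: 4+0-2=2
Step 8: prey: 0+0-0=0; pred: 2+0-1=1

Answer: 0 1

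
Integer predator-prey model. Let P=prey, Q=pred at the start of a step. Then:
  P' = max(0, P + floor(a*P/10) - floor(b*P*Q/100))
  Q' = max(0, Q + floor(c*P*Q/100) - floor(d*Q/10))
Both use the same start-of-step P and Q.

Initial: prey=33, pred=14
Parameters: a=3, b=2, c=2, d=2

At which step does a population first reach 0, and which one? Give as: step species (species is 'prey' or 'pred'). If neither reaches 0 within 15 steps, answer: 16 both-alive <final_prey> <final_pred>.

Answer: 16 both-alive 1 8

Derivation:
Step 1: prey: 33+9-9=33; pred: 14+9-2=21
Step 2: prey: 33+9-13=29; pred: 21+13-4=30
Step 3: prey: 29+8-17=20; pred: 30+17-6=41
Step 4: prey: 20+6-16=10; pred: 41+16-8=49
Step 5: prey: 10+3-9=4; pred: 49+9-9=49
Step 6: prey: 4+1-3=2; pred: 49+3-9=43
Step 7: prey: 2+0-1=1; pred: 43+1-8=36
Step 8: prey: 1+0-0=1; pred: 36+0-7=29
Step 9: prey: 1+0-0=1; pred: 29+0-5=24
Step 10: prey: 1+0-0=1; pred: 24+0-4=20
Step 11: prey: 1+0-0=1; pred: 20+0-4=16
Step 12: prey: 1+0-0=1; pred: 16+0-3=13
Step 13: prey: 1+0-0=1; pred: 13+0-2=11
Step 14: prey: 1+0-0=1; pred: 11+0-2=9
Step 15: prey: 1+0-0=1; pred: 9+0-1=8
No extinction within 15 steps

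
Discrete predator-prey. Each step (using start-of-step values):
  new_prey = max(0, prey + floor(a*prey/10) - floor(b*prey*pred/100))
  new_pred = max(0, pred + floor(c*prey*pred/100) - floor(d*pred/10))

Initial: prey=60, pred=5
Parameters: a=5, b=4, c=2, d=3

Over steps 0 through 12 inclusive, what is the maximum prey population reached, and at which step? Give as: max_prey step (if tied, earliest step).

Answer: 86 2

Derivation:
Step 1: prey: 60+30-12=78; pred: 5+6-1=10
Step 2: prey: 78+39-31=86; pred: 10+15-3=22
Step 3: prey: 86+43-75=54; pred: 22+37-6=53
Step 4: prey: 54+27-114=0; pred: 53+57-15=95
Step 5: prey: 0+0-0=0; pred: 95+0-28=67
Step 6: prey: 0+0-0=0; pred: 67+0-20=47
Step 7: prey: 0+0-0=0; pred: 47+0-14=33
Step 8: prey: 0+0-0=0; pred: 33+0-9=24
Step 9: prey: 0+0-0=0; pred: 24+0-7=17
Step 10: prey: 0+0-0=0; pred: 17+0-5=12
Step 11: prey: 0+0-0=0; pred: 12+0-3=9
Step 12: prey: 0+0-0=0; pred: 9+0-2=7
Max prey = 86 at step 2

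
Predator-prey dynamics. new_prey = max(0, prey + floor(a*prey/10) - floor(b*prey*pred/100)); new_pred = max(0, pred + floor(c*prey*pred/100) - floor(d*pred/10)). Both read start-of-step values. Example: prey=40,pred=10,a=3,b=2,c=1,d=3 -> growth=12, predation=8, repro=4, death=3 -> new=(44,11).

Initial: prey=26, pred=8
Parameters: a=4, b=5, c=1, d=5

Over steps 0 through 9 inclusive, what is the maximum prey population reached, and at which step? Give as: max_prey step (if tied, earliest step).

Step 1: prey: 26+10-10=26; pred: 8+2-4=6
Step 2: prey: 26+10-7=29; pred: 6+1-3=4
Step 3: prey: 29+11-5=35; pred: 4+1-2=3
Step 4: prey: 35+14-5=44; pred: 3+1-1=3
Step 5: prey: 44+17-6=55; pred: 3+1-1=3
Step 6: prey: 55+22-8=69; pred: 3+1-1=3
Step 7: prey: 69+27-10=86; pred: 3+2-1=4
Step 8: prey: 86+34-17=103; pred: 4+3-2=5
Step 9: prey: 103+41-25=119; pred: 5+5-2=8
Max prey = 119 at step 9

Answer: 119 9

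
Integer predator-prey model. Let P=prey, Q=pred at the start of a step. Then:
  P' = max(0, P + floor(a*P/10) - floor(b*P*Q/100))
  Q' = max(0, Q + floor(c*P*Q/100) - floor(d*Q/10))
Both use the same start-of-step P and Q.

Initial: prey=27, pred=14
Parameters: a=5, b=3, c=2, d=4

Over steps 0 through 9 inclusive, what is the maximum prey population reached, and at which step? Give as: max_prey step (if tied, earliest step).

Step 1: prey: 27+13-11=29; pred: 14+7-5=16
Step 2: prey: 29+14-13=30; pred: 16+9-6=19
Step 3: prey: 30+15-17=28; pred: 19+11-7=23
Step 4: prey: 28+14-19=23; pred: 23+12-9=26
Step 5: prey: 23+11-17=17; pred: 26+11-10=27
Step 6: prey: 17+8-13=12; pred: 27+9-10=26
Step 7: prey: 12+6-9=9; pred: 26+6-10=22
Step 8: prey: 9+4-5=8; pred: 22+3-8=17
Step 9: prey: 8+4-4=8; pred: 17+2-6=13
Max prey = 30 at step 2

Answer: 30 2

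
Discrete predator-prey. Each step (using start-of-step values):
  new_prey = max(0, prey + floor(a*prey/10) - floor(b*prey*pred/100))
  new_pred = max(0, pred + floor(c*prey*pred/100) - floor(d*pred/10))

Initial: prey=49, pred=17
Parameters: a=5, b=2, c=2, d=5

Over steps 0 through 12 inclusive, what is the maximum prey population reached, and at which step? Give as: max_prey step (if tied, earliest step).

Step 1: prey: 49+24-16=57; pred: 17+16-8=25
Step 2: prey: 57+28-28=57; pred: 25+28-12=41
Step 3: prey: 57+28-46=39; pred: 41+46-20=67
Step 4: prey: 39+19-52=6; pred: 67+52-33=86
Step 5: prey: 6+3-10=0; pred: 86+10-43=53
Step 6: prey: 0+0-0=0; pred: 53+0-26=27
Step 7: prey: 0+0-0=0; pred: 27+0-13=14
Step 8: prey: 0+0-0=0; pred: 14+0-7=7
Step 9: prey: 0+0-0=0; pred: 7+0-3=4
Step 10: prey: 0+0-0=0; pred: 4+0-2=2
Step 11: prey: 0+0-0=0; pred: 2+0-1=1
Step 12: prey: 0+0-0=0; pred: 1+0-0=1
Max prey = 57 at step 1

Answer: 57 1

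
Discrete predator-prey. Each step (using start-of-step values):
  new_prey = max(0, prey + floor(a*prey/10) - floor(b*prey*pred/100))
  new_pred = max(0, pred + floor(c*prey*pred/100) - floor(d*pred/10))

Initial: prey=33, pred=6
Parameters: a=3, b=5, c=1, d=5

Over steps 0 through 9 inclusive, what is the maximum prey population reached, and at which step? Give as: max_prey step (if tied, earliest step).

Answer: 90 9

Derivation:
Step 1: prey: 33+9-9=33; pred: 6+1-3=4
Step 2: prey: 33+9-6=36; pred: 4+1-2=3
Step 3: prey: 36+10-5=41; pred: 3+1-1=3
Step 4: prey: 41+12-6=47; pred: 3+1-1=3
Step 5: prey: 47+14-7=54; pred: 3+1-1=3
Step 6: prey: 54+16-8=62; pred: 3+1-1=3
Step 7: prey: 62+18-9=71; pred: 3+1-1=3
Step 8: prey: 71+21-10=82; pred: 3+2-1=4
Step 9: prey: 82+24-16=90; pred: 4+3-2=5
Max prey = 90 at step 9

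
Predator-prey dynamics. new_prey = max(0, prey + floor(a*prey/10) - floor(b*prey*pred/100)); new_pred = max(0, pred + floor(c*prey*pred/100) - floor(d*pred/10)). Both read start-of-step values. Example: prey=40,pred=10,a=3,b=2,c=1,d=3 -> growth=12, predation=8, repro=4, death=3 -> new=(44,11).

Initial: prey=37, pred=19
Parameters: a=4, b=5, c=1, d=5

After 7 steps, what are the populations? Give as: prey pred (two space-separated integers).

Step 1: prey: 37+14-35=16; pred: 19+7-9=17
Step 2: prey: 16+6-13=9; pred: 17+2-8=11
Step 3: prey: 9+3-4=8; pred: 11+0-5=6
Step 4: prey: 8+3-2=9; pred: 6+0-3=3
Step 5: prey: 9+3-1=11; pred: 3+0-1=2
Step 6: prey: 11+4-1=14; pred: 2+0-1=1
Step 7: prey: 14+5-0=19; pred: 1+0-0=1

Answer: 19 1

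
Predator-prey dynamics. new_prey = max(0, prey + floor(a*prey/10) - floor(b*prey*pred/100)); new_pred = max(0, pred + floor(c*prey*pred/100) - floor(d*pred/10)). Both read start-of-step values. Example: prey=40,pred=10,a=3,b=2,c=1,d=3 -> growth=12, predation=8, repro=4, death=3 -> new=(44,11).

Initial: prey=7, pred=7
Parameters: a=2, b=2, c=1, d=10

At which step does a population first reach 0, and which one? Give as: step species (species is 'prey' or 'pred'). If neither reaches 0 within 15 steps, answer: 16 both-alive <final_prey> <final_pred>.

Answer: 1 pred

Derivation:
Step 1: prey: 7+1-0=8; pred: 7+0-7=0
First extinction: pred at step 1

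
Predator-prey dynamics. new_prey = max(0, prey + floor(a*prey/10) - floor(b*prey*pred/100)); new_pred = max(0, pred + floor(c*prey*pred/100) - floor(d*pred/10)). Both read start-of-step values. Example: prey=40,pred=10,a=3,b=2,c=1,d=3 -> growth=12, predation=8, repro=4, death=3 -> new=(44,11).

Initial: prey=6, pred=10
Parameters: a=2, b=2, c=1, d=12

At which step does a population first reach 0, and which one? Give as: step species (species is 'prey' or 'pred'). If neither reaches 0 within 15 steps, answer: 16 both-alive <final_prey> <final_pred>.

Step 1: prey: 6+1-1=6; pred: 10+0-12=0
First extinction: pred at step 1

Answer: 1 pred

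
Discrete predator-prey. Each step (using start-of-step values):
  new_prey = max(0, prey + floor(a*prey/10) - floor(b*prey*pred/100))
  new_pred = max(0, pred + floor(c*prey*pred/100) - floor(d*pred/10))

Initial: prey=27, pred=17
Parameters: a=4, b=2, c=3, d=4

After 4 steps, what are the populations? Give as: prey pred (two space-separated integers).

Answer: 8 54

Derivation:
Step 1: prey: 27+10-9=28; pred: 17+13-6=24
Step 2: prey: 28+11-13=26; pred: 24+20-9=35
Step 3: prey: 26+10-18=18; pred: 35+27-14=48
Step 4: prey: 18+7-17=8; pred: 48+25-19=54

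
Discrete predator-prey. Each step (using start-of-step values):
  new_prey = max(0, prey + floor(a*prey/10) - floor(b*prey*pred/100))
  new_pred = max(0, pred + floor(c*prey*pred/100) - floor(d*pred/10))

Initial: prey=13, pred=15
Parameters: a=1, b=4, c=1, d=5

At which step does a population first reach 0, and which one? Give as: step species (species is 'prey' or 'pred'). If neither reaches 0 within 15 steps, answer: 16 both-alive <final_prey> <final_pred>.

Answer: 16 both-alive 4 1

Derivation:
Step 1: prey: 13+1-7=7; pred: 15+1-7=9
Step 2: prey: 7+0-2=5; pred: 9+0-4=5
Step 3: prey: 5+0-1=4; pred: 5+0-2=3
Step 4: prey: 4+0-0=4; pred: 3+0-1=2
Step 5: prey: 4+0-0=4; pred: 2+0-1=1
Step 6: prey: 4+0-0=4; pred: 1+0-0=1
Steps 7-15: state stable at prey=4, pred=1 (no change)
No extinction within 15 steps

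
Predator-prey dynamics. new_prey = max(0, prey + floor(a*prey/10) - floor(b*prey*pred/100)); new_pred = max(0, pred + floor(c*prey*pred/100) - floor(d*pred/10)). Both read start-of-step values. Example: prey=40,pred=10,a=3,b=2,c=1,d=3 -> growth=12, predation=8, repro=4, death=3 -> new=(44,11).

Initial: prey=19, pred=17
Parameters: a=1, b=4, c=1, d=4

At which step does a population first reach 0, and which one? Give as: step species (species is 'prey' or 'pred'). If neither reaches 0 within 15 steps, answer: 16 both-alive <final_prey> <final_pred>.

Step 1: prey: 19+1-12=8; pred: 17+3-6=14
Step 2: prey: 8+0-4=4; pred: 14+1-5=10
Step 3: prey: 4+0-1=3; pred: 10+0-4=6
Step 4: prey: 3+0-0=3; pred: 6+0-2=4
Step 5: prey: 3+0-0=3; pred: 4+0-1=3
Step 6: prey: 3+0-0=3; pred: 3+0-1=2
Step 7: prey: 3+0-0=3; pred: 2+0-0=2
Steps 8-15: state stable at prey=3, pred=2 (no change)
No extinction within 15 steps

Answer: 16 both-alive 3 2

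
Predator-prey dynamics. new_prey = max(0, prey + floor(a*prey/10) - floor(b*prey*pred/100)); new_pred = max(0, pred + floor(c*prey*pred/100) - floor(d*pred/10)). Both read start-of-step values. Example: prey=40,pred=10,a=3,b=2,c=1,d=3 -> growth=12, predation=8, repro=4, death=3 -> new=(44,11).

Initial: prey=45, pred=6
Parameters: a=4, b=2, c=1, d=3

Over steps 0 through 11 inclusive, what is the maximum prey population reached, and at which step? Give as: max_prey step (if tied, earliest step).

Step 1: prey: 45+18-5=58; pred: 6+2-1=7
Step 2: prey: 58+23-8=73; pred: 7+4-2=9
Step 3: prey: 73+29-13=89; pred: 9+6-2=13
Step 4: prey: 89+35-23=101; pred: 13+11-3=21
Step 5: prey: 101+40-42=99; pred: 21+21-6=36
Step 6: prey: 99+39-71=67; pred: 36+35-10=61
Step 7: prey: 67+26-81=12; pred: 61+40-18=83
Step 8: prey: 12+4-19=0; pred: 83+9-24=68
Step 9: prey: 0+0-0=0; pred: 68+0-20=48
Step 10: prey: 0+0-0=0; pred: 48+0-14=34
Step 11: prey: 0+0-0=0; pred: 34+0-10=24
Max prey = 101 at step 4

Answer: 101 4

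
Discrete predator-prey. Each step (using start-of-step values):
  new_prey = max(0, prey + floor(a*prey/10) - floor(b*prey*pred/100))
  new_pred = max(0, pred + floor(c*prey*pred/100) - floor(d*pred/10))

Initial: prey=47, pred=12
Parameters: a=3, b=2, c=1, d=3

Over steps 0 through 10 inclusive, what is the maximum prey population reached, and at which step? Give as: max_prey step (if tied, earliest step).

Answer: 51 2

Derivation:
Step 1: prey: 47+14-11=50; pred: 12+5-3=14
Step 2: prey: 50+15-14=51; pred: 14+7-4=17
Step 3: prey: 51+15-17=49; pred: 17+8-5=20
Step 4: prey: 49+14-19=44; pred: 20+9-6=23
Step 5: prey: 44+13-20=37; pred: 23+10-6=27
Step 6: prey: 37+11-19=29; pred: 27+9-8=28
Step 7: prey: 29+8-16=21; pred: 28+8-8=28
Step 8: prey: 21+6-11=16; pred: 28+5-8=25
Step 9: prey: 16+4-8=12; pred: 25+4-7=22
Step 10: prey: 12+3-5=10; pred: 22+2-6=18
Max prey = 51 at step 2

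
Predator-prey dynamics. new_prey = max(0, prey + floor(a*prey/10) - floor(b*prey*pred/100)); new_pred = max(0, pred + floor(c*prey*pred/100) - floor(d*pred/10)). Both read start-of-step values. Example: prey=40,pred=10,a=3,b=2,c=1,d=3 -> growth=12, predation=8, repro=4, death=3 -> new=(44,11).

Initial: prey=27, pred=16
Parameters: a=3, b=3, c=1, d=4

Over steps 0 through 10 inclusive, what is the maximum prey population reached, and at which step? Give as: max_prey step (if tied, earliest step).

Step 1: prey: 27+8-12=23; pred: 16+4-6=14
Step 2: prey: 23+6-9=20; pred: 14+3-5=12
Step 3: prey: 20+6-7=19; pred: 12+2-4=10
Step 4: prey: 19+5-5=19; pred: 10+1-4=7
Step 5: prey: 19+5-3=21; pred: 7+1-2=6
Step 6: prey: 21+6-3=24; pred: 6+1-2=5
Step 7: prey: 24+7-3=28; pred: 5+1-2=4
Step 8: prey: 28+8-3=33; pred: 4+1-1=4
Step 9: prey: 33+9-3=39; pred: 4+1-1=4
Step 10: prey: 39+11-4=46; pred: 4+1-1=4
Max prey = 46 at step 10

Answer: 46 10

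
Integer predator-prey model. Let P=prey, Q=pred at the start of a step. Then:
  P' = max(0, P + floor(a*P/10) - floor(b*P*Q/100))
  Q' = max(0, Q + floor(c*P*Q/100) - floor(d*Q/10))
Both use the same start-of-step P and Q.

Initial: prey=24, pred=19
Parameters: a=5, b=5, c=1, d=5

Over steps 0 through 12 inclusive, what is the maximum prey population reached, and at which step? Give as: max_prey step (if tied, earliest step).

Step 1: prey: 24+12-22=14; pred: 19+4-9=14
Step 2: prey: 14+7-9=12; pred: 14+1-7=8
Step 3: prey: 12+6-4=14; pred: 8+0-4=4
Step 4: prey: 14+7-2=19; pred: 4+0-2=2
Step 5: prey: 19+9-1=27; pred: 2+0-1=1
Step 6: prey: 27+13-1=39; pred: 1+0-0=1
Step 7: prey: 39+19-1=57; pred: 1+0-0=1
Step 8: prey: 57+28-2=83; pred: 1+0-0=1
Step 9: prey: 83+41-4=120; pred: 1+0-0=1
Step 10: prey: 120+60-6=174; pred: 1+1-0=2
Step 11: prey: 174+87-17=244; pred: 2+3-1=4
Step 12: prey: 244+122-48=318; pred: 4+9-2=11
Max prey = 318 at step 12

Answer: 318 12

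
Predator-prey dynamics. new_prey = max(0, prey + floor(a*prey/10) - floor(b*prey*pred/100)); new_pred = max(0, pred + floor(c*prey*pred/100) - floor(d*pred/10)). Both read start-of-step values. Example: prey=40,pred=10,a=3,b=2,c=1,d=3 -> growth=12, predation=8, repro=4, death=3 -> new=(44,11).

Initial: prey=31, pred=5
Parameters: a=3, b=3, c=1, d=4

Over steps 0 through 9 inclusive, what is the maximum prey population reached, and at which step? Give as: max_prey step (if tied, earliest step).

Answer: 93 8

Derivation:
Step 1: prey: 31+9-4=36; pred: 5+1-2=4
Step 2: prey: 36+10-4=42; pred: 4+1-1=4
Step 3: prey: 42+12-5=49; pred: 4+1-1=4
Step 4: prey: 49+14-5=58; pred: 4+1-1=4
Step 5: prey: 58+17-6=69; pred: 4+2-1=5
Step 6: prey: 69+20-10=79; pred: 5+3-2=6
Step 7: prey: 79+23-14=88; pred: 6+4-2=8
Step 8: prey: 88+26-21=93; pred: 8+7-3=12
Step 9: prey: 93+27-33=87; pred: 12+11-4=19
Max prey = 93 at step 8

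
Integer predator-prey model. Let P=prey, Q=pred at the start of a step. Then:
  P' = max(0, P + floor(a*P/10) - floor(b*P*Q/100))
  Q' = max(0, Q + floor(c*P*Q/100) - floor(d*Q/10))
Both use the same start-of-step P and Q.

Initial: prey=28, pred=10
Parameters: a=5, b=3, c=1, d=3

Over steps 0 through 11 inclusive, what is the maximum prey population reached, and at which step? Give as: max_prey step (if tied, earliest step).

Answer: 67 5

Derivation:
Step 1: prey: 28+14-8=34; pred: 10+2-3=9
Step 2: prey: 34+17-9=42; pred: 9+3-2=10
Step 3: prey: 42+21-12=51; pred: 10+4-3=11
Step 4: prey: 51+25-16=60; pred: 11+5-3=13
Step 5: prey: 60+30-23=67; pred: 13+7-3=17
Step 6: prey: 67+33-34=66; pred: 17+11-5=23
Step 7: prey: 66+33-45=54; pred: 23+15-6=32
Step 8: prey: 54+27-51=30; pred: 32+17-9=40
Step 9: prey: 30+15-36=9; pred: 40+12-12=40
Step 10: prey: 9+4-10=3; pred: 40+3-12=31
Step 11: prey: 3+1-2=2; pred: 31+0-9=22
Max prey = 67 at step 5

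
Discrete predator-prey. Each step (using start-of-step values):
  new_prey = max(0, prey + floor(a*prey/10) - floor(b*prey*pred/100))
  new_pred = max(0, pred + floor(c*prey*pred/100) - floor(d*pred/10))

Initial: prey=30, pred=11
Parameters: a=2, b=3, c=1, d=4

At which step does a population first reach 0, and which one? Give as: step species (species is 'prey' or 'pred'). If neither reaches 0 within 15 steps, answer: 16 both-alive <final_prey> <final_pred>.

Answer: 16 both-alive 79 4

Derivation:
Step 1: prey: 30+6-9=27; pred: 11+3-4=10
Step 2: prey: 27+5-8=24; pred: 10+2-4=8
Step 3: prey: 24+4-5=23; pred: 8+1-3=6
Step 4: prey: 23+4-4=23; pred: 6+1-2=5
Step 5: prey: 23+4-3=24; pred: 5+1-2=4
Step 6: prey: 24+4-2=26; pred: 4+0-1=3
Step 7: prey: 26+5-2=29; pred: 3+0-1=2
Step 8: prey: 29+5-1=33; pred: 2+0-0=2
Step 9: prey: 33+6-1=38; pred: 2+0-0=2
Step 10: prey: 38+7-2=43; pred: 2+0-0=2
Step 11: prey: 43+8-2=49; pred: 2+0-0=2
Step 12: prey: 49+9-2=56; pred: 2+0-0=2
Step 13: prey: 56+11-3=64; pred: 2+1-0=3
Step 14: prey: 64+12-5=71; pred: 3+1-1=3
Step 15: prey: 71+14-6=79; pred: 3+2-1=4
No extinction within 15 steps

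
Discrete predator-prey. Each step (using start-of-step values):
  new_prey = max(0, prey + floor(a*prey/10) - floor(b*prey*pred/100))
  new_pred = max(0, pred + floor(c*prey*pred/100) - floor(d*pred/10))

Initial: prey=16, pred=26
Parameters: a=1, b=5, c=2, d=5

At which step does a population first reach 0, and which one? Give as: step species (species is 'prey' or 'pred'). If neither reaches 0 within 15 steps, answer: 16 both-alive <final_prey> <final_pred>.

Answer: 1 prey

Derivation:
Step 1: prey: 16+1-20=0; pred: 26+8-13=21
First extinction: prey at step 1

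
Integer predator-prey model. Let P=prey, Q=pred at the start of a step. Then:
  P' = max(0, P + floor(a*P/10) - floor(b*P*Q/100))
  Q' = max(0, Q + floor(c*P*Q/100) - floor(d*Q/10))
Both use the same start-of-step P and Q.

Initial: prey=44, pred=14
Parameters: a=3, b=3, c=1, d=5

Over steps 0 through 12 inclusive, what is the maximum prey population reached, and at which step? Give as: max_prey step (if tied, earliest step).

Step 1: prey: 44+13-18=39; pred: 14+6-7=13
Step 2: prey: 39+11-15=35; pred: 13+5-6=12
Step 3: prey: 35+10-12=33; pred: 12+4-6=10
Step 4: prey: 33+9-9=33; pred: 10+3-5=8
Step 5: prey: 33+9-7=35; pred: 8+2-4=6
Step 6: prey: 35+10-6=39; pred: 6+2-3=5
Step 7: prey: 39+11-5=45; pred: 5+1-2=4
Step 8: prey: 45+13-5=53; pred: 4+1-2=3
Step 9: prey: 53+15-4=64; pred: 3+1-1=3
Step 10: prey: 64+19-5=78; pred: 3+1-1=3
Step 11: prey: 78+23-7=94; pred: 3+2-1=4
Step 12: prey: 94+28-11=111; pred: 4+3-2=5
Max prey = 111 at step 12

Answer: 111 12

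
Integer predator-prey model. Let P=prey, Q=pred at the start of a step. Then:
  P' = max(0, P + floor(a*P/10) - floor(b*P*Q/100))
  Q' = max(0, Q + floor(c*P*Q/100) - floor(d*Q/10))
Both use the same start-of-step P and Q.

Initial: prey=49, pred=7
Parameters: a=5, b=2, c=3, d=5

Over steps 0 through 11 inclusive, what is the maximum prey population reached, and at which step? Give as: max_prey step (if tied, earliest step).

Step 1: prey: 49+24-6=67; pred: 7+10-3=14
Step 2: prey: 67+33-18=82; pred: 14+28-7=35
Step 3: prey: 82+41-57=66; pred: 35+86-17=104
Step 4: prey: 66+33-137=0; pred: 104+205-52=257
Step 5: prey: 0+0-0=0; pred: 257+0-128=129
Step 6: prey: 0+0-0=0; pred: 129+0-64=65
Step 7: prey: 0+0-0=0; pred: 65+0-32=33
Step 8: prey: 0+0-0=0; pred: 33+0-16=17
Step 9: prey: 0+0-0=0; pred: 17+0-8=9
Step 10: prey: 0+0-0=0; pred: 9+0-4=5
Step 11: prey: 0+0-0=0; pred: 5+0-2=3
Max prey = 82 at step 2

Answer: 82 2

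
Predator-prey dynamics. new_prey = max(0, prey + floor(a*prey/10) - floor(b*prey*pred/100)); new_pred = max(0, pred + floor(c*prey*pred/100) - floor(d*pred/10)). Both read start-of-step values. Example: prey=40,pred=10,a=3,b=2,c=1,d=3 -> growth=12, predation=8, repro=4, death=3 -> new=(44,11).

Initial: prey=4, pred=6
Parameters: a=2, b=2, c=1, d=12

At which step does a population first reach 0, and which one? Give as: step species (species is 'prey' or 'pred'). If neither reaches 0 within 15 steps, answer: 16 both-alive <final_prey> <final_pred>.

Answer: 1 pred

Derivation:
Step 1: prey: 4+0-0=4; pred: 6+0-7=0
First extinction: pred at step 1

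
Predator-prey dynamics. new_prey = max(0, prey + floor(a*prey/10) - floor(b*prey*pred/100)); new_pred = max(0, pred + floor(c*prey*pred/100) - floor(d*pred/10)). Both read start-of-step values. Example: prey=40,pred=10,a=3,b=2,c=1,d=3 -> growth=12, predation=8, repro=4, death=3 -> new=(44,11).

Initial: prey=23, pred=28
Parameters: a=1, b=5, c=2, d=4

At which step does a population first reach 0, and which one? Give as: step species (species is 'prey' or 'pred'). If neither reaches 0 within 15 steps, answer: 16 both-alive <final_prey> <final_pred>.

Answer: 1 prey

Derivation:
Step 1: prey: 23+2-32=0; pred: 28+12-11=29
First extinction: prey at step 1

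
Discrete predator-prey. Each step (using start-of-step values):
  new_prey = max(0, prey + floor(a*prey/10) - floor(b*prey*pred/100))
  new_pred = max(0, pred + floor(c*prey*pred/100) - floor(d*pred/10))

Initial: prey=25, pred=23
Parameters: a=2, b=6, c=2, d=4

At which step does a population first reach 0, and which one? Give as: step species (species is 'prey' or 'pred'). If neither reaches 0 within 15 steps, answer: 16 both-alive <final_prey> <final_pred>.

Step 1: prey: 25+5-34=0; pred: 23+11-9=25
First extinction: prey at step 1

Answer: 1 prey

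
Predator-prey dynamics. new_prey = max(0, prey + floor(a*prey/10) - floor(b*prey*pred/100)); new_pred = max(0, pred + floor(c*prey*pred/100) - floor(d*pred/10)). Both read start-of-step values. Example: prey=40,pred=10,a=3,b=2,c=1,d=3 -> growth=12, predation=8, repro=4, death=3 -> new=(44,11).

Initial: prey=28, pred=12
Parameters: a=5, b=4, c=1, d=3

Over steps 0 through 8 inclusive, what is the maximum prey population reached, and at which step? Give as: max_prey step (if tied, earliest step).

Step 1: prey: 28+14-13=29; pred: 12+3-3=12
Step 2: prey: 29+14-13=30; pred: 12+3-3=12
Step 3: prey: 30+15-14=31; pred: 12+3-3=12
Step 4: prey: 31+15-14=32; pred: 12+3-3=12
Step 5: prey: 32+16-15=33; pred: 12+3-3=12
Step 6: prey: 33+16-15=34; pred: 12+3-3=12
Step 7: prey: 34+17-16=35; pred: 12+4-3=13
Step 8: prey: 35+17-18=34; pred: 13+4-3=14
Max prey = 35 at step 7

Answer: 35 7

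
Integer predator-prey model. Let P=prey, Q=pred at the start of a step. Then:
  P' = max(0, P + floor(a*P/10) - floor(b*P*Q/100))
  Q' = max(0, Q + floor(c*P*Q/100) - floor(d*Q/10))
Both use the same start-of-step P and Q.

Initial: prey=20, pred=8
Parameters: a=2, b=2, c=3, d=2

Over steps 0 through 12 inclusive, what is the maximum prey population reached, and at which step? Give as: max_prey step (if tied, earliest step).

Step 1: prey: 20+4-3=21; pred: 8+4-1=11
Step 2: prey: 21+4-4=21; pred: 11+6-2=15
Step 3: prey: 21+4-6=19; pred: 15+9-3=21
Step 4: prey: 19+3-7=15; pred: 21+11-4=28
Step 5: prey: 15+3-8=10; pred: 28+12-5=35
Step 6: prey: 10+2-7=5; pred: 35+10-7=38
Step 7: prey: 5+1-3=3; pred: 38+5-7=36
Step 8: prey: 3+0-2=1; pred: 36+3-7=32
Step 9: prey: 1+0-0=1; pred: 32+0-6=26
Step 10: prey: 1+0-0=1; pred: 26+0-5=21
Step 11: prey: 1+0-0=1; pred: 21+0-4=17
Step 12: prey: 1+0-0=1; pred: 17+0-3=14
Max prey = 21 at step 1

Answer: 21 1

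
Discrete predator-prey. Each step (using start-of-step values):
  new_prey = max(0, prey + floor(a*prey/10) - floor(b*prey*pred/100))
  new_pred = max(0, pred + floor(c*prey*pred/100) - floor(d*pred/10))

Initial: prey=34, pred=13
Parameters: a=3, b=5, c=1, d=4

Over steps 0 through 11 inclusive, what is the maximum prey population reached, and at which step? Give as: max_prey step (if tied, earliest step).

Answer: 36 11

Derivation:
Step 1: prey: 34+10-22=22; pred: 13+4-5=12
Step 2: prey: 22+6-13=15; pred: 12+2-4=10
Step 3: prey: 15+4-7=12; pred: 10+1-4=7
Step 4: prey: 12+3-4=11; pred: 7+0-2=5
Step 5: prey: 11+3-2=12; pred: 5+0-2=3
Step 6: prey: 12+3-1=14; pred: 3+0-1=2
Step 7: prey: 14+4-1=17; pred: 2+0-0=2
Step 8: prey: 17+5-1=21; pred: 2+0-0=2
Step 9: prey: 21+6-2=25; pred: 2+0-0=2
Step 10: prey: 25+7-2=30; pred: 2+0-0=2
Step 11: prey: 30+9-3=36; pred: 2+0-0=2
Max prey = 36 at step 11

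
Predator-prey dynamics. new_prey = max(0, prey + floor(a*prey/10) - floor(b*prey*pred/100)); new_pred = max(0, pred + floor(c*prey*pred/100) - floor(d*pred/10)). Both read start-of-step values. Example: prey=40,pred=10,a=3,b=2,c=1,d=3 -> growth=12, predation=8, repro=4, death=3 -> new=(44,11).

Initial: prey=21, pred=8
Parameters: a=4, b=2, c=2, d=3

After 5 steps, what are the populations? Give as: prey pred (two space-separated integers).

Step 1: prey: 21+8-3=26; pred: 8+3-2=9
Step 2: prey: 26+10-4=32; pred: 9+4-2=11
Step 3: prey: 32+12-7=37; pred: 11+7-3=15
Step 4: prey: 37+14-11=40; pred: 15+11-4=22
Step 5: prey: 40+16-17=39; pred: 22+17-6=33

Answer: 39 33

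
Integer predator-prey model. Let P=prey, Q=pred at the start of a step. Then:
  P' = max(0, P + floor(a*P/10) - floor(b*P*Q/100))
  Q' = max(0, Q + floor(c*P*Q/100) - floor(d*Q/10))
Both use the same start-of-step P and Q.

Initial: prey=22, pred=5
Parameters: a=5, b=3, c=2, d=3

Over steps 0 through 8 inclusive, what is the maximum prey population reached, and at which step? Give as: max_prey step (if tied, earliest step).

Step 1: prey: 22+11-3=30; pred: 5+2-1=6
Step 2: prey: 30+15-5=40; pred: 6+3-1=8
Step 3: prey: 40+20-9=51; pred: 8+6-2=12
Step 4: prey: 51+25-18=58; pred: 12+12-3=21
Step 5: prey: 58+29-36=51; pred: 21+24-6=39
Step 6: prey: 51+25-59=17; pred: 39+39-11=67
Step 7: prey: 17+8-34=0; pred: 67+22-20=69
Step 8: prey: 0+0-0=0; pred: 69+0-20=49
Max prey = 58 at step 4

Answer: 58 4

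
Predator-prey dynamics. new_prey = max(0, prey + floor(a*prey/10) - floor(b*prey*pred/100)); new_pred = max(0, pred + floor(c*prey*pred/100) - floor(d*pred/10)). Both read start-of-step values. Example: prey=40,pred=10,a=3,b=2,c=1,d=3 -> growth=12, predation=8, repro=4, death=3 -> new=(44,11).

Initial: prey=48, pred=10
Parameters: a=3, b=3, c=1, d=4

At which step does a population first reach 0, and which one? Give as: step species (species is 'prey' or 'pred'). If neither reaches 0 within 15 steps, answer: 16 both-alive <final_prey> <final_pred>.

Answer: 16 both-alive 48 10

Derivation:
Step 1: prey: 48+14-14=48; pred: 10+4-4=10
Steps 2-15: state stable at prey=48, pred=10 (no change)
No extinction within 15 steps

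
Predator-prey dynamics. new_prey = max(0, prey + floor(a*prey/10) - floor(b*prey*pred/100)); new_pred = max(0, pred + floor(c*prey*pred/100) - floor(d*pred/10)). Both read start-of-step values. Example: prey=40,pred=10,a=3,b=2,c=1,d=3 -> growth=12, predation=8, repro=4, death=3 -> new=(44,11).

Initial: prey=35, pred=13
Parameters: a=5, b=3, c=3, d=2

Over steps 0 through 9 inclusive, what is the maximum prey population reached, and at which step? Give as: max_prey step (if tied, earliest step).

Step 1: prey: 35+17-13=39; pred: 13+13-2=24
Step 2: prey: 39+19-28=30; pred: 24+28-4=48
Step 3: prey: 30+15-43=2; pred: 48+43-9=82
Step 4: prey: 2+1-4=0; pred: 82+4-16=70
Step 5: prey: 0+0-0=0; pred: 70+0-14=56
Step 6: prey: 0+0-0=0; pred: 56+0-11=45
Step 7: prey: 0+0-0=0; pred: 45+0-9=36
Step 8: prey: 0+0-0=0; pred: 36+0-7=29
Step 9: prey: 0+0-0=0; pred: 29+0-5=24
Max prey = 39 at step 1

Answer: 39 1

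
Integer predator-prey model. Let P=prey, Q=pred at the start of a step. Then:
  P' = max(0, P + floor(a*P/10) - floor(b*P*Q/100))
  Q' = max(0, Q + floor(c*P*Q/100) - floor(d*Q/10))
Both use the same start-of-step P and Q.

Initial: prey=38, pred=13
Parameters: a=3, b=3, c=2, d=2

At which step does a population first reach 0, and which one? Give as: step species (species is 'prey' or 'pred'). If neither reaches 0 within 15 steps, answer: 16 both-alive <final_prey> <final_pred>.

Answer: 5 prey

Derivation:
Step 1: prey: 38+11-14=35; pred: 13+9-2=20
Step 2: prey: 35+10-21=24; pred: 20+14-4=30
Step 3: prey: 24+7-21=10; pred: 30+14-6=38
Step 4: prey: 10+3-11=2; pred: 38+7-7=38
Step 5: prey: 2+0-2=0; pred: 38+1-7=32
First extinction: prey at step 5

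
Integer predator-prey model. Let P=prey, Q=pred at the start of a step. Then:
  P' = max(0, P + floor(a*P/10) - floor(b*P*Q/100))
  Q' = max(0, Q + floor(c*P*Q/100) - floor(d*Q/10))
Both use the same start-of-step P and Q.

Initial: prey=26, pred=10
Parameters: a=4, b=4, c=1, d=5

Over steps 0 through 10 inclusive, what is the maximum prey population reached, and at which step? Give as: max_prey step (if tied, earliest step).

Step 1: prey: 26+10-10=26; pred: 10+2-5=7
Step 2: prey: 26+10-7=29; pred: 7+1-3=5
Step 3: prey: 29+11-5=35; pred: 5+1-2=4
Step 4: prey: 35+14-5=44; pred: 4+1-2=3
Step 5: prey: 44+17-5=56; pred: 3+1-1=3
Step 6: prey: 56+22-6=72; pred: 3+1-1=3
Step 7: prey: 72+28-8=92; pred: 3+2-1=4
Step 8: prey: 92+36-14=114; pred: 4+3-2=5
Step 9: prey: 114+45-22=137; pred: 5+5-2=8
Step 10: prey: 137+54-43=148; pred: 8+10-4=14
Max prey = 148 at step 10

Answer: 148 10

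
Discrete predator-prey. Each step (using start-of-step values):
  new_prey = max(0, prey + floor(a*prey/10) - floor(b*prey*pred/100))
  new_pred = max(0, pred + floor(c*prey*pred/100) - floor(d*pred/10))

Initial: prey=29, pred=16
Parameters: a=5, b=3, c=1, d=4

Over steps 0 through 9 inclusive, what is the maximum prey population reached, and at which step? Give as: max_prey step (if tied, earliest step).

Step 1: prey: 29+14-13=30; pred: 16+4-6=14
Step 2: prey: 30+15-12=33; pred: 14+4-5=13
Step 3: prey: 33+16-12=37; pred: 13+4-5=12
Step 4: prey: 37+18-13=42; pred: 12+4-4=12
Step 5: prey: 42+21-15=48; pred: 12+5-4=13
Step 6: prey: 48+24-18=54; pred: 13+6-5=14
Step 7: prey: 54+27-22=59; pred: 14+7-5=16
Step 8: prey: 59+29-28=60; pred: 16+9-6=19
Step 9: prey: 60+30-34=56; pred: 19+11-7=23
Max prey = 60 at step 8

Answer: 60 8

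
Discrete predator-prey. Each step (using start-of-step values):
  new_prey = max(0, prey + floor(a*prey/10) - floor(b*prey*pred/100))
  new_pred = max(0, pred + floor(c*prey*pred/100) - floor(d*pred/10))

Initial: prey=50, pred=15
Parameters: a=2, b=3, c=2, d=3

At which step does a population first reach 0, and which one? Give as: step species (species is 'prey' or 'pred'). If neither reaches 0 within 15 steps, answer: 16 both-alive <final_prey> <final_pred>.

Step 1: prey: 50+10-22=38; pred: 15+15-4=26
Step 2: prey: 38+7-29=16; pred: 26+19-7=38
Step 3: prey: 16+3-18=1; pred: 38+12-11=39
Step 4: prey: 1+0-1=0; pred: 39+0-11=28
First extinction: prey at step 4

Answer: 4 prey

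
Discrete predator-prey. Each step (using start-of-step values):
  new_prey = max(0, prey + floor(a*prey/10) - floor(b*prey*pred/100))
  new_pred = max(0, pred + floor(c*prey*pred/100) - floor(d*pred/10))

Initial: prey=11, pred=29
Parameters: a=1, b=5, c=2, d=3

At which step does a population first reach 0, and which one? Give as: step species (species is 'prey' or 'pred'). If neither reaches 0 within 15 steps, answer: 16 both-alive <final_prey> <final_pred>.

Answer: 1 prey

Derivation:
Step 1: prey: 11+1-15=0; pred: 29+6-8=27
First extinction: prey at step 1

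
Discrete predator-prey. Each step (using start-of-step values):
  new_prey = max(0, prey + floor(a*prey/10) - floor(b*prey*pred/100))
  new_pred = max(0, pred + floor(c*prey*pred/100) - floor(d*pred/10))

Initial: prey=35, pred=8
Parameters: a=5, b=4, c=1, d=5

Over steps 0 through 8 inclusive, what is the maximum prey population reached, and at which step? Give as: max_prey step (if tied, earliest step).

Answer: 136 7

Derivation:
Step 1: prey: 35+17-11=41; pred: 8+2-4=6
Step 2: prey: 41+20-9=52; pred: 6+2-3=5
Step 3: prey: 52+26-10=68; pred: 5+2-2=5
Step 4: prey: 68+34-13=89; pred: 5+3-2=6
Step 5: prey: 89+44-21=112; pred: 6+5-3=8
Step 6: prey: 112+56-35=133; pred: 8+8-4=12
Step 7: prey: 133+66-63=136; pred: 12+15-6=21
Step 8: prey: 136+68-114=90; pred: 21+28-10=39
Max prey = 136 at step 7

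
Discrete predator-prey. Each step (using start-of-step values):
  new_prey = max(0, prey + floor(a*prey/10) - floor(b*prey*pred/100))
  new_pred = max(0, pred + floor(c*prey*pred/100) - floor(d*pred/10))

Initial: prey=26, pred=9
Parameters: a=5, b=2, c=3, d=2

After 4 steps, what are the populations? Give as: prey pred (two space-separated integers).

Step 1: prey: 26+13-4=35; pred: 9+7-1=15
Step 2: prey: 35+17-10=42; pred: 15+15-3=27
Step 3: prey: 42+21-22=41; pred: 27+34-5=56
Step 4: prey: 41+20-45=16; pred: 56+68-11=113

Answer: 16 113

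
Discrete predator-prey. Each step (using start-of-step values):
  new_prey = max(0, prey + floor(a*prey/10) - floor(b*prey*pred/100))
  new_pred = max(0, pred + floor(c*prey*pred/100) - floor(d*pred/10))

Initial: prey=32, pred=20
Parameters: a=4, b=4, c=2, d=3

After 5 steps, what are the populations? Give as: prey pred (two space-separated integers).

Step 1: prey: 32+12-25=19; pred: 20+12-6=26
Step 2: prey: 19+7-19=7; pred: 26+9-7=28
Step 3: prey: 7+2-7=2; pred: 28+3-8=23
Step 4: prey: 2+0-1=1; pred: 23+0-6=17
Step 5: prey: 1+0-0=1; pred: 17+0-5=12

Answer: 1 12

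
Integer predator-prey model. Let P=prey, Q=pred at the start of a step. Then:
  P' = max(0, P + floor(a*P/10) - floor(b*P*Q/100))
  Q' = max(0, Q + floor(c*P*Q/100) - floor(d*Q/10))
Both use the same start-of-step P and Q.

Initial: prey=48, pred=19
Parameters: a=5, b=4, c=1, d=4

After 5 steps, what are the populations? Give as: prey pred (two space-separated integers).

Answer: 15 9

Derivation:
Step 1: prey: 48+24-36=36; pred: 19+9-7=21
Step 2: prey: 36+18-30=24; pred: 21+7-8=20
Step 3: prey: 24+12-19=17; pred: 20+4-8=16
Step 4: prey: 17+8-10=15; pred: 16+2-6=12
Step 5: prey: 15+7-7=15; pred: 12+1-4=9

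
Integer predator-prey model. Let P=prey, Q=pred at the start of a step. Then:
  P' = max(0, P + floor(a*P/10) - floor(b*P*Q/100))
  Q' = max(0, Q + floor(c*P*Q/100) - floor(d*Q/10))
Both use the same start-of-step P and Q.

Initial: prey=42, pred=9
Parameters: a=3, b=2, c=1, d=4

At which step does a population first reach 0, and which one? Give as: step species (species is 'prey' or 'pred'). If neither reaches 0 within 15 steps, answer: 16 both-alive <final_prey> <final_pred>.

Step 1: prey: 42+12-7=47; pred: 9+3-3=9
Step 2: prey: 47+14-8=53; pred: 9+4-3=10
Step 3: prey: 53+15-10=58; pred: 10+5-4=11
Step 4: prey: 58+17-12=63; pred: 11+6-4=13
Step 5: prey: 63+18-16=65; pred: 13+8-5=16
Step 6: prey: 65+19-20=64; pred: 16+10-6=20
Step 7: prey: 64+19-25=58; pred: 20+12-8=24
Step 8: prey: 58+17-27=48; pred: 24+13-9=28
Step 9: prey: 48+14-26=36; pred: 28+13-11=30
Step 10: prey: 36+10-21=25; pred: 30+10-12=28
Step 11: prey: 25+7-14=18; pred: 28+7-11=24
Step 12: prey: 18+5-8=15; pred: 24+4-9=19
Step 13: prey: 15+4-5=14; pred: 19+2-7=14
Step 14: prey: 14+4-3=15; pred: 14+1-5=10
Step 15: prey: 15+4-3=16; pred: 10+1-4=7
No extinction within 15 steps

Answer: 16 both-alive 16 7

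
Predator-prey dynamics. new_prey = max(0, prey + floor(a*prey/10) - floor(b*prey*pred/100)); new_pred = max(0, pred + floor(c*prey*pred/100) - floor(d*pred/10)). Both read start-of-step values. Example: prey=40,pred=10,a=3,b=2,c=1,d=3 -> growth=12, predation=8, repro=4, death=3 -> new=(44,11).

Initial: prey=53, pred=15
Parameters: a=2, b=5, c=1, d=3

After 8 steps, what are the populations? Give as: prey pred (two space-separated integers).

Step 1: prey: 53+10-39=24; pred: 15+7-4=18
Step 2: prey: 24+4-21=7; pred: 18+4-5=17
Step 3: prey: 7+1-5=3; pred: 17+1-5=13
Step 4: prey: 3+0-1=2; pred: 13+0-3=10
Step 5: prey: 2+0-1=1; pred: 10+0-3=7
Step 6: prey: 1+0-0=1; pred: 7+0-2=5
Step 7: prey: 1+0-0=1; pred: 5+0-1=4
Step 8: prey: 1+0-0=1; pred: 4+0-1=3

Answer: 1 3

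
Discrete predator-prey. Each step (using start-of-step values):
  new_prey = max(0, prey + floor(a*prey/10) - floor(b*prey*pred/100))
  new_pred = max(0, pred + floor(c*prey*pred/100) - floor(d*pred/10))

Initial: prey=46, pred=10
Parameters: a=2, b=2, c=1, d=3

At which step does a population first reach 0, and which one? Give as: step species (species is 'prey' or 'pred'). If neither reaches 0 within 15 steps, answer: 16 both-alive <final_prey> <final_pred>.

Step 1: prey: 46+9-9=46; pred: 10+4-3=11
Step 2: prey: 46+9-10=45; pred: 11+5-3=13
Step 3: prey: 45+9-11=43; pred: 13+5-3=15
Step 4: prey: 43+8-12=39; pred: 15+6-4=17
Step 5: prey: 39+7-13=33; pred: 17+6-5=18
Step 6: prey: 33+6-11=28; pred: 18+5-5=18
Step 7: prey: 28+5-10=23; pred: 18+5-5=18
Step 8: prey: 23+4-8=19; pred: 18+4-5=17
Step 9: prey: 19+3-6=16; pred: 17+3-5=15
Step 10: prey: 16+3-4=15; pred: 15+2-4=13
Step 11: prey: 15+3-3=15; pred: 13+1-3=11
Step 12: prey: 15+3-3=15; pred: 11+1-3=9
Step 13: prey: 15+3-2=16; pred: 9+1-2=8
Step 14: prey: 16+3-2=17; pred: 8+1-2=7
Step 15: prey: 17+3-2=18; pred: 7+1-2=6
No extinction within 15 steps

Answer: 16 both-alive 18 6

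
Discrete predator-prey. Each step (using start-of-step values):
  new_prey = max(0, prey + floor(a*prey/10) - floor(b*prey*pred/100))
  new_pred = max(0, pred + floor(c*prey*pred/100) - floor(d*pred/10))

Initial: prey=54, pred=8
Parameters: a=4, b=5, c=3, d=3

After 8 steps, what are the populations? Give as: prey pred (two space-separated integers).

Step 1: prey: 54+21-21=54; pred: 8+12-2=18
Step 2: prey: 54+21-48=27; pred: 18+29-5=42
Step 3: prey: 27+10-56=0; pred: 42+34-12=64
Step 4: prey: 0+0-0=0; pred: 64+0-19=45
Step 5: prey: 0+0-0=0; pred: 45+0-13=32
Step 6: prey: 0+0-0=0; pred: 32+0-9=23
Step 7: prey: 0+0-0=0; pred: 23+0-6=17
Step 8: prey: 0+0-0=0; pred: 17+0-5=12

Answer: 0 12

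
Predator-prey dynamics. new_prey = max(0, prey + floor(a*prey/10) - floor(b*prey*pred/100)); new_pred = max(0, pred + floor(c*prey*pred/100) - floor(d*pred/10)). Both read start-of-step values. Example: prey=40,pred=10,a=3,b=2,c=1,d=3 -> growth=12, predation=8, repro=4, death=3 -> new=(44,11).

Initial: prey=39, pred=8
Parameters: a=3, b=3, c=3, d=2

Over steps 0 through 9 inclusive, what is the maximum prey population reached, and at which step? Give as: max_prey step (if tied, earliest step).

Step 1: prey: 39+11-9=41; pred: 8+9-1=16
Step 2: prey: 41+12-19=34; pred: 16+19-3=32
Step 3: prey: 34+10-32=12; pred: 32+32-6=58
Step 4: prey: 12+3-20=0; pred: 58+20-11=67
Step 5: prey: 0+0-0=0; pred: 67+0-13=54
Step 6: prey: 0+0-0=0; pred: 54+0-10=44
Step 7: prey: 0+0-0=0; pred: 44+0-8=36
Step 8: prey: 0+0-0=0; pred: 36+0-7=29
Step 9: prey: 0+0-0=0; pred: 29+0-5=24
Max prey = 41 at step 1

Answer: 41 1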